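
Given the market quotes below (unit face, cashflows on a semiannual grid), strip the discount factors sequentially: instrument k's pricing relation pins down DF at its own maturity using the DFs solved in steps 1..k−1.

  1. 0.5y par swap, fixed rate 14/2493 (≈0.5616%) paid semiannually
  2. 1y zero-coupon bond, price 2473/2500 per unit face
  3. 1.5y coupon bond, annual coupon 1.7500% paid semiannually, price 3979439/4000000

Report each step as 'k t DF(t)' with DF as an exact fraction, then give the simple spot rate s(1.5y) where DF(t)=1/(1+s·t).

1 1/2 2493/2500
2 1 2473/2500
3 3/2 969/1000
s(1.5y) = (1/(969/1000) − 1)/(3/2) = 62/2907 ≈ 2.1328%

step 1 [0.5y] swap r/2=7/2493: DF=(1 − 7/2493·(0))/(1+7/2493) = 2493/2500 ≈ 0.997200
step 2 [1y] zero: DF = P = 2473/2500 ≈ 0.989200
step 3 [1.5y] bond c/2=7/800: DF=(3979439/4000000 − 7/800·(0.997200+0.989200))/(1+7/800) = 969/1000 ≈ 0.969000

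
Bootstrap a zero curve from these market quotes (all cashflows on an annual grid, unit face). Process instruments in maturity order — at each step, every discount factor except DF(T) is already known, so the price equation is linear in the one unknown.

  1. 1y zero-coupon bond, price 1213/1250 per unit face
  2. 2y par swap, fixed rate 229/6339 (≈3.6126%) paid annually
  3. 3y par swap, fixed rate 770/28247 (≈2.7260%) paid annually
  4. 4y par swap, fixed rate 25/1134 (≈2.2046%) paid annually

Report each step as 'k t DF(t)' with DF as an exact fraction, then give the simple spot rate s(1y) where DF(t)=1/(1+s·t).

1 1 1213/1250
2 2 9313/10000
3 3 923/1000
4 4 367/400
s(1y) = (1/(1213/1250) − 1)/(1) = 37/1213 ≈ 3.0503%

step 1 [1y] zero: DF = P = 1213/1250 ≈ 0.970400
step 2 [2y] swap r/1=229/6339: DF=(1 − 229/6339·(0.970400))/(1+229/6339) = 9313/10000 ≈ 0.931300
step 3 [3y] swap r/1=770/28247: DF=(1 − 770/28247·(0.970400+0.931300))/(1+770/28247) = 923/1000 ≈ 0.923000
step 4 [4y] swap r/1=25/1134: DF=(1 − 25/1134·(0.970400+0.931300+0.923000))/(1+25/1134) = 367/400 ≈ 0.917500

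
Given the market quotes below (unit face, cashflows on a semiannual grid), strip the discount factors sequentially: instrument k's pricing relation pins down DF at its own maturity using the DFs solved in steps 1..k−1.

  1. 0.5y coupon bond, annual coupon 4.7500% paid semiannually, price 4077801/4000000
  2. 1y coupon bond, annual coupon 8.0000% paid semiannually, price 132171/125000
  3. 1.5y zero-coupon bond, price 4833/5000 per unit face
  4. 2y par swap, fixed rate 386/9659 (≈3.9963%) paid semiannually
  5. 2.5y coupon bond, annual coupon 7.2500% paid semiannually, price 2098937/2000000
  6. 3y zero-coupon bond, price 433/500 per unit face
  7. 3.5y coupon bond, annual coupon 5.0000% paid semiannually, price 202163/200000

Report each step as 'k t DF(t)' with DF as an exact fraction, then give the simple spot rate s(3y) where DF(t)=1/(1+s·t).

1 1/2 4979/5000
2 1 1223/1250
3 3/2 4833/5000
4 2 2307/2500
5 5/2 1097/1250
6 3 433/500
7 7/2 4247/5000
s(3y) = (1/(433/500) − 1)/(3) = 67/1299 ≈ 5.1578%

step 1 [0.5y] bond c/2=19/800: DF=(4077801/4000000 − 19/800·(0))/(1+19/800) = 4979/5000 ≈ 0.995800
step 2 [1y] bond c/2=1/25: DF=(132171/125000 − 1/25·(0.995800))/(1+1/25) = 1223/1250 ≈ 0.978400
step 3 [1.5y] zero: DF = P = 4833/5000 ≈ 0.966600
step 4 [2y] swap r/2=193/9659: DF=(1 − 193/9659·(0.995800+0.978400+0.966600))/(1+193/9659) = 2307/2500 ≈ 0.922800
step 5 [2.5y] bond c/2=29/800: DF=(2098937/2000000 − 29/800·(0.995800+0.978400+0.966600+0.922800))/(1+29/800) = 1097/1250 ≈ 0.877600
step 6 [3y] zero: DF = P = 433/500 ≈ 0.866000
step 7 [3.5y] bond c/2=1/40: DF=(202163/200000 − 1/40·(0.995800+0.978400+0.966600+0.922800+0.877600+0.866000))/(1+1/40) = 4247/5000 ≈ 0.849400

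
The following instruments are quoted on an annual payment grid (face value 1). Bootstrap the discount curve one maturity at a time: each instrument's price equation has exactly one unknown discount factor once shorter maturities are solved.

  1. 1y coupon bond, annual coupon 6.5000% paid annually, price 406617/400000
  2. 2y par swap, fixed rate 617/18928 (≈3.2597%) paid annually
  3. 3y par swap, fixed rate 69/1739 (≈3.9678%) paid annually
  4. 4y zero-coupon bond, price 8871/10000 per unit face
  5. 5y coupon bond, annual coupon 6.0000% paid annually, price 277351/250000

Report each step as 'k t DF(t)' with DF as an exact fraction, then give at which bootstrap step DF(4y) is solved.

1 1 1909/2000
2 2 9383/10000
3 3 556/625
4 4 8871/10000
5 5 8389/10000
DF(4y) is solved at step 4

step 1 [1y] bond c/1=13/200: DF=(406617/400000 − 13/200·(0))/(1+13/200) = 1909/2000 ≈ 0.954500
step 2 [2y] swap r/1=617/18928: DF=(1 − 617/18928·(0.954500))/(1+617/18928) = 9383/10000 ≈ 0.938300
step 3 [3y] swap r/1=69/1739: DF=(1 − 69/1739·(0.954500+0.938300))/(1+69/1739) = 556/625 ≈ 0.889600
step 4 [4y] zero: DF = P = 8871/10000 ≈ 0.887100
step 5 [5y] bond c/1=3/50: DF=(277351/250000 − 3/50·(0.954500+0.938300+0.889600+0.887100))/(1+3/50) = 8389/10000 ≈ 0.838900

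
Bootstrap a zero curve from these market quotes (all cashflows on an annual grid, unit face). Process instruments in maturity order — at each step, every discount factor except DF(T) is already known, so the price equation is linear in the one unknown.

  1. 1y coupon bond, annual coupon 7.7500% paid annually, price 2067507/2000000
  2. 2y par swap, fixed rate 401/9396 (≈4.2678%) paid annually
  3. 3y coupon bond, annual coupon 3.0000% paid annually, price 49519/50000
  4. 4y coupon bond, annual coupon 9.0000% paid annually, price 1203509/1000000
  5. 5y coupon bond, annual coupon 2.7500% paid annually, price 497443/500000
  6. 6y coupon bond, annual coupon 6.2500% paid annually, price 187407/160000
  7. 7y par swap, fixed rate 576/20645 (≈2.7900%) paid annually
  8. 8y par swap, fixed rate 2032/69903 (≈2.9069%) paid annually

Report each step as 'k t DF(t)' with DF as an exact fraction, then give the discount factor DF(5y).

1 1 4797/5000
2 2 4599/5000
3 3 2267/2500
4 4 8741/10000
5 5 8703/10000
6 6 8359/10000
7 7 517/625
8 8 498/625
DF(5y) = 8703/10000 ≈ 0.870300

step 1 [1y] bond c/1=31/400: DF=(2067507/2000000 − 31/400·(0))/(1+31/400) = 4797/5000 ≈ 0.959400
step 2 [2y] swap r/1=401/9396: DF=(1 − 401/9396·(0.959400))/(1+401/9396) = 4599/5000 ≈ 0.919800
step 3 [3y] bond c/1=3/100: DF=(49519/50000 − 3/100·(0.959400+0.919800))/(1+3/100) = 2267/2500 ≈ 0.906800
step 4 [4y] bond c/1=9/100: DF=(1203509/1000000 − 9/100·(0.959400+0.919800+0.906800))/(1+9/100) = 8741/10000 ≈ 0.874100
step 5 [5y] bond c/1=11/400: DF=(497443/500000 − 11/400·(0.959400+0.919800+0.906800+0.874100))/(1+11/400) = 8703/10000 ≈ 0.870300
step 6 [6y] bond c/1=1/16: DF=(187407/160000 − 1/16·(0.959400+0.919800+0.906800+0.874100+0.870300))/(1+1/16) = 8359/10000 ≈ 0.835900
step 7 [7y] swap r/1=576/20645: DF=(1 − 576/20645·(0.959400+0.919800+0.906800+0.874100+0.870300+0.835900))/(1+576/20645) = 517/625 ≈ 0.827200
step 8 [8y] swap r/1=2032/69903: DF=(1 − 2032/69903·(0.959400+0.919800+0.906800+0.874100+0.870300+0.835900+0.827200))/(1+2032/69903) = 498/625 ≈ 0.796800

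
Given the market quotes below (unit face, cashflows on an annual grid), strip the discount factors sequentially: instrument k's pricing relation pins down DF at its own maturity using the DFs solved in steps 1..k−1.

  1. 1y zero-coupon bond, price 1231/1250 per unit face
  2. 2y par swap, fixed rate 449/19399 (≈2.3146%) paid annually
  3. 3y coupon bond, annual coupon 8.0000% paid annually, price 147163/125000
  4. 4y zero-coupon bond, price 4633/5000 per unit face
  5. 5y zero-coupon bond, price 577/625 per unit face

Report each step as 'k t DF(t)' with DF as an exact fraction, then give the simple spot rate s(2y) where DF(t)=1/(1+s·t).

1 1 1231/1250
2 2 9551/10000
3 3 1183/1250
4 4 4633/5000
5 5 577/625
s(2y) = (1/(9551/10000) − 1)/(2) = 449/19102 ≈ 2.3505%

step 1 [1y] zero: DF = P = 1231/1250 ≈ 0.984800
step 2 [2y] swap r/1=449/19399: DF=(1 − 449/19399·(0.984800))/(1+449/19399) = 9551/10000 ≈ 0.955100
step 3 [3y] bond c/1=2/25: DF=(147163/125000 − 2/25·(0.984800+0.955100))/(1+2/25) = 1183/1250 ≈ 0.946400
step 4 [4y] zero: DF = P = 4633/5000 ≈ 0.926600
step 5 [5y] zero: DF = P = 577/625 ≈ 0.923200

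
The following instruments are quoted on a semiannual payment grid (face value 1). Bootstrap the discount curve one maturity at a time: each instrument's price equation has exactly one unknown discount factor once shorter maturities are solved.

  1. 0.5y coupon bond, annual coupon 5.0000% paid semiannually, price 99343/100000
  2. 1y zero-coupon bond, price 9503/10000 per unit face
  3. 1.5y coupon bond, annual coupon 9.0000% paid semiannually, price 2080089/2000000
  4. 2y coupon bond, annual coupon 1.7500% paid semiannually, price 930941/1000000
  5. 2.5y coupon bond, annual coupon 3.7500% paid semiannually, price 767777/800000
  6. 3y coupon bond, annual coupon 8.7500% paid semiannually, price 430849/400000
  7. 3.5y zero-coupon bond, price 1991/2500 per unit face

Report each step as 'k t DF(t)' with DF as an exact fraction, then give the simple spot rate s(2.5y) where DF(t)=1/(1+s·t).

1 1/2 2423/2500
2 1 9503/10000
3 3/2 4563/5000
4 2 8983/10000
5 5/2 4367/5000
6 3 839/1000
7 7/2 1991/2500
s(2.5y) = (1/(4367/5000) − 1)/(5/2) = 1266/21835 ≈ 5.7980%

step 1 [0.5y] bond c/2=1/40: DF=(99343/100000 − 1/40·(0))/(1+1/40) = 2423/2500 ≈ 0.969200
step 2 [1y] zero: DF = P = 9503/10000 ≈ 0.950300
step 3 [1.5y] bond c/2=9/200: DF=(2080089/2000000 − 9/200·(0.969200+0.950300))/(1+9/200) = 4563/5000 ≈ 0.912600
step 4 [2y] bond c/2=7/800: DF=(930941/1000000 − 7/800·(0.969200+0.950300+0.912600))/(1+7/800) = 8983/10000 ≈ 0.898300
step 5 [2.5y] bond c/2=3/160: DF=(767777/800000 − 3/160·(0.969200+0.950300+0.912600+0.898300))/(1+3/160) = 4367/5000 ≈ 0.873400
step 6 [3y] bond c/2=7/160: DF=(430849/400000 − 7/160·(0.969200+0.950300+0.912600+0.898300+0.873400))/(1+7/160) = 839/1000 ≈ 0.839000
step 7 [3.5y] zero: DF = P = 1991/2500 ≈ 0.796400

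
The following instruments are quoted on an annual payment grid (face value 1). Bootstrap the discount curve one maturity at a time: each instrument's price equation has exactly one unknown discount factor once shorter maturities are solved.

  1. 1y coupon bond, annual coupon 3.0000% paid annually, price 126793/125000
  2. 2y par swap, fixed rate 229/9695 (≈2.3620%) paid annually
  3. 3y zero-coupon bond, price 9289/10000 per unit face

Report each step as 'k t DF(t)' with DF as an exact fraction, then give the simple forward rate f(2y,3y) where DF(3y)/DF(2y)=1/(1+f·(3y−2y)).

step 1 [1y] bond c/1=3/100: DF=(126793/125000 − 3/100·(0))/(1+3/100) = 1231/1250 ≈ 0.984800
step 2 [2y] swap r/1=229/9695: DF=(1 − 229/9695·(0.984800))/(1+229/9695) = 4771/5000 ≈ 0.954200
step 3 [3y] zero: DF = P = 9289/10000 ≈ 0.928900

1 1 1231/1250
2 2 4771/5000
3 3 9289/10000
f(2y,3y) = ((4771/5000)/(9289/10000) − 1)/(1) = 253/9289 ≈ 2.7237%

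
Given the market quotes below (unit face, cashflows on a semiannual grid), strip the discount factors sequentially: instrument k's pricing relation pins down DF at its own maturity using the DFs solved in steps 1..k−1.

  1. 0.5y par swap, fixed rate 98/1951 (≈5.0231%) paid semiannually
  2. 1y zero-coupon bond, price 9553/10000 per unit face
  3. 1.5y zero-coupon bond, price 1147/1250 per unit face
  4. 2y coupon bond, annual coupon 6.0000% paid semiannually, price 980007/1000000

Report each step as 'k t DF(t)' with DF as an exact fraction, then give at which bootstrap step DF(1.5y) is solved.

1 1/2 1951/2000
2 1 9553/10000
3 3/2 1147/1250
4 2 1737/2000
DF(1.5y) is solved at step 3

step 1 [0.5y] swap r/2=49/1951: DF=(1 − 49/1951·(0))/(1+49/1951) = 1951/2000 ≈ 0.975500
step 2 [1y] zero: DF = P = 9553/10000 ≈ 0.955300
step 3 [1.5y] zero: DF = P = 1147/1250 ≈ 0.917600
step 4 [2y] bond c/2=3/100: DF=(980007/1000000 − 3/100·(0.975500+0.955300+0.917600))/(1+3/100) = 1737/2000 ≈ 0.868500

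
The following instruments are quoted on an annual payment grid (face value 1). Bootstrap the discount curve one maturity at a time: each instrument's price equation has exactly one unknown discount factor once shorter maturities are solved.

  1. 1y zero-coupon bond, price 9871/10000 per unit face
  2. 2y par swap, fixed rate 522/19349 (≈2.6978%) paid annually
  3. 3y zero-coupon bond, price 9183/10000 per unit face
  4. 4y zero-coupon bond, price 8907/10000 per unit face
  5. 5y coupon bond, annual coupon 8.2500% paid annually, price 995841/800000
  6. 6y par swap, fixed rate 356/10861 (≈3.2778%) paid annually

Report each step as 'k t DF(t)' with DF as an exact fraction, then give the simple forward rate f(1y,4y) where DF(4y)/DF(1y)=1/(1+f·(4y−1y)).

step 1 [1y] zero: DF = P = 9871/10000 ≈ 0.987100
step 2 [2y] swap r/1=522/19349: DF=(1 − 522/19349·(0.987100))/(1+522/19349) = 4739/5000 ≈ 0.947800
step 3 [3y] zero: DF = P = 9183/10000 ≈ 0.918300
step 4 [4y] zero: DF = P = 8907/10000 ≈ 0.890700
step 5 [5y] bond c/1=33/400: DF=(995841/800000 − 33/400·(0.987100+0.947800+0.918300+0.890700))/(1+33/400) = 4323/5000 ≈ 0.864600
step 6 [6y] swap r/1=356/10861: DF=(1 − 356/10861·(0.987100+0.947800+0.918300+0.890700+0.864600))/(1+356/10861) = 411/500 ≈ 0.822000

1 1 9871/10000
2 2 4739/5000
3 3 9183/10000
4 4 8907/10000
5 5 4323/5000
6 6 411/500
f(1y,4y) = ((9871/10000)/(8907/10000) − 1)/(3) = 964/26721 ≈ 3.6076%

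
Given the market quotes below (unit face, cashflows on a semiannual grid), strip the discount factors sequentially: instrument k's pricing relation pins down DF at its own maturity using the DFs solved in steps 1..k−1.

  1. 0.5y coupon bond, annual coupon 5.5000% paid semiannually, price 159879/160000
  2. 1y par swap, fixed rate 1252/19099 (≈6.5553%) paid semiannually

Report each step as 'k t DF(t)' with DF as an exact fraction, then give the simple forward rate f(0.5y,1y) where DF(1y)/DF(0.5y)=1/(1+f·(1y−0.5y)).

1 1/2 389/400
2 1 4687/5000
f(0.5y,1y) = ((389/400)/(4687/5000) − 1)/(1/2) = 351/4687 ≈ 7.4888%

step 1 [0.5y] bond c/2=11/400: DF=(159879/160000 − 11/400·(0))/(1+11/400) = 389/400 ≈ 0.972500
step 2 [1y] swap r/2=626/19099: DF=(1 − 626/19099·(0.972500))/(1+626/19099) = 4687/5000 ≈ 0.937400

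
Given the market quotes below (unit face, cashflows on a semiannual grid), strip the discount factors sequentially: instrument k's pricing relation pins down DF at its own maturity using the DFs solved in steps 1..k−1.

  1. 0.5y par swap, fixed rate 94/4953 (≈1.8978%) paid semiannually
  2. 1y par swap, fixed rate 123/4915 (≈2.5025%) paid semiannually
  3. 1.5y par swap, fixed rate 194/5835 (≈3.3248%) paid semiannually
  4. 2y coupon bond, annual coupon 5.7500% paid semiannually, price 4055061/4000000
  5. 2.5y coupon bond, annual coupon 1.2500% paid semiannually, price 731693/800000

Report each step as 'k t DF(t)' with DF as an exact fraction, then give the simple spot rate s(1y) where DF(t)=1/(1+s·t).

1 1/2 4953/5000
2 1 4877/5000
3 3/2 1903/2000
4 2 9039/10000
5 5/2 2213/2500
s(1y) = (1/(4877/5000) − 1)/(1) = 123/4877 ≈ 2.5220%

step 1 [0.5y] swap r/2=47/4953: DF=(1 − 47/4953·(0))/(1+47/4953) = 4953/5000 ≈ 0.990600
step 2 [1y] swap r/2=123/9830: DF=(1 − 123/9830·(0.990600))/(1+123/9830) = 4877/5000 ≈ 0.975400
step 3 [1.5y] swap r/2=97/5835: DF=(1 − 97/5835·(0.990600+0.975400))/(1+97/5835) = 1903/2000 ≈ 0.951500
step 4 [2y] bond c/2=23/800: DF=(4055061/4000000 − 23/800·(0.990600+0.975400+0.951500))/(1+23/800) = 9039/10000 ≈ 0.903900
step 5 [2.5y] bond c/2=1/160: DF=(731693/800000 − 1/160·(0.990600+0.975400+0.951500+0.903900))/(1+1/160) = 2213/2500 ≈ 0.885200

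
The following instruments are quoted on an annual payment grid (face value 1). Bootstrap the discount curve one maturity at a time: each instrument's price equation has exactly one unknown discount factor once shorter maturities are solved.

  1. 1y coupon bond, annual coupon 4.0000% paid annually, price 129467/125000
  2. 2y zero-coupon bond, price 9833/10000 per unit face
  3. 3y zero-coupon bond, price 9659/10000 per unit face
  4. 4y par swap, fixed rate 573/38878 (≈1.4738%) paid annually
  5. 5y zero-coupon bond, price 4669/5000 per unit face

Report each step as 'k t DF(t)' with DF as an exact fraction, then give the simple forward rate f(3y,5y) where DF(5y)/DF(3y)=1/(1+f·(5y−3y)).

1 1 9959/10000
2 2 9833/10000
3 3 9659/10000
4 4 9427/10000
5 5 4669/5000
f(3y,5y) = ((9659/10000)/(4669/5000) − 1)/(2) = 321/18676 ≈ 1.7188%

step 1 [1y] bond c/1=1/25: DF=(129467/125000 − 1/25·(0))/(1+1/25) = 9959/10000 ≈ 0.995900
step 2 [2y] zero: DF = P = 9833/10000 ≈ 0.983300
step 3 [3y] zero: DF = P = 9659/10000 ≈ 0.965900
step 4 [4y] swap r/1=573/38878: DF=(1 − 573/38878·(0.995900+0.983300+0.965900))/(1+573/38878) = 9427/10000 ≈ 0.942700
step 5 [5y] zero: DF = P = 4669/5000 ≈ 0.933800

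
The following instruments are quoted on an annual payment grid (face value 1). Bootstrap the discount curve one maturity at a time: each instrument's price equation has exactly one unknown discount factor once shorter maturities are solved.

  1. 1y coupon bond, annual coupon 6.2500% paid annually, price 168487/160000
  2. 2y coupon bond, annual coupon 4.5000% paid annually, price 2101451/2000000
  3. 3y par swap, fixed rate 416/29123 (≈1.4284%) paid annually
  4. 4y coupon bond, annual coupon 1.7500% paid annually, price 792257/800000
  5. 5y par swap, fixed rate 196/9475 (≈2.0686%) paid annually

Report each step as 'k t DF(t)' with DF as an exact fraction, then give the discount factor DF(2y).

step 1 [1y] bond c/1=1/16: DF=(168487/160000 − 1/16·(0))/(1+1/16) = 9911/10000 ≈ 0.991100
step 2 [2y] bond c/1=9/200: DF=(2101451/2000000 − 9/200·(0.991100))/(1+9/200) = 2407/2500 ≈ 0.962800
step 3 [3y] swap r/1=416/29123: DF=(1 − 416/29123·(0.991100+0.962800))/(1+416/29123) = 599/625 ≈ 0.958400
step 4 [4y] bond c/1=7/400: DF=(792257/800000 − 7/400·(0.991100+0.962800+0.958400))/(1+7/400) = 577/625 ≈ 0.923200
step 5 [5y] swap r/1=196/9475: DF=(1 − 196/9475·(0.991100+0.962800+0.958400+0.923200))/(1+196/9475) = 451/500 ≈ 0.902000

1 1 9911/10000
2 2 2407/2500
3 3 599/625
4 4 577/625
5 5 451/500
DF(2y) = 2407/2500 ≈ 0.962800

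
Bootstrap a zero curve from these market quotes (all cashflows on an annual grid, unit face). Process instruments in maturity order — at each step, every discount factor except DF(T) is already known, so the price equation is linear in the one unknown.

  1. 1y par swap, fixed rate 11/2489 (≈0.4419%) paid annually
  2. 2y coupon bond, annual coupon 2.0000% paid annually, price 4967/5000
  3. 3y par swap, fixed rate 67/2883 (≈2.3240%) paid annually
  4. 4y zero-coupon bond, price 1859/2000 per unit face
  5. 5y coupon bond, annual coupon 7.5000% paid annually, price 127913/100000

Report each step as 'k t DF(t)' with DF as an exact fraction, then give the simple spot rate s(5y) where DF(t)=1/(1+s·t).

step 1 [1y] swap r/1=11/2489: DF=(1 − 11/2489·(0))/(1+11/2489) = 2489/2500 ≈ 0.995600
step 2 [2y] bond c/1=1/50: DF=(4967/5000 − 1/50·(0.995600))/(1+1/50) = 1193/1250 ≈ 0.954400
step 3 [3y] swap r/1=67/2883: DF=(1 − 67/2883·(0.995600+0.954400))/(1+67/2883) = 933/1000 ≈ 0.933000
step 4 [4y] zero: DF = P = 1859/2000 ≈ 0.929500
step 5 [5y] bond c/1=3/40: DF=(127913/100000 − 3/40·(0.995600+0.954400+0.933000+0.929500))/(1+3/40) = 9239/10000 ≈ 0.923900

1 1 2489/2500
2 2 1193/1250
3 3 933/1000
4 4 1859/2000
5 5 9239/10000
s(5y) = (1/(9239/10000) − 1)/(5) = 761/46195 ≈ 1.6474%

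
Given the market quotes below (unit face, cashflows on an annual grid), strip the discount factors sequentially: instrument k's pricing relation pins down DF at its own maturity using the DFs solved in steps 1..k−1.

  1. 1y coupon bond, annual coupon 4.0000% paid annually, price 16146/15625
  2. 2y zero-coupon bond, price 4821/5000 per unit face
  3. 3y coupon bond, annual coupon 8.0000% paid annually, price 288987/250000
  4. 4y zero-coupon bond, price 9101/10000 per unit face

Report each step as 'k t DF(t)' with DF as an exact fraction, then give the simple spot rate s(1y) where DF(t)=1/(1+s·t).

1 1 621/625
2 2 4821/5000
3 3 9253/10000
4 4 9101/10000
s(1y) = (1/(621/625) − 1)/(1) = 4/621 ≈ 0.6441%

step 1 [1y] bond c/1=1/25: DF=(16146/15625 − 1/25·(0))/(1+1/25) = 621/625 ≈ 0.993600
step 2 [2y] zero: DF = P = 4821/5000 ≈ 0.964200
step 3 [3y] bond c/1=2/25: DF=(288987/250000 − 2/25·(0.993600+0.964200))/(1+2/25) = 9253/10000 ≈ 0.925300
step 4 [4y] zero: DF = P = 9101/10000 ≈ 0.910100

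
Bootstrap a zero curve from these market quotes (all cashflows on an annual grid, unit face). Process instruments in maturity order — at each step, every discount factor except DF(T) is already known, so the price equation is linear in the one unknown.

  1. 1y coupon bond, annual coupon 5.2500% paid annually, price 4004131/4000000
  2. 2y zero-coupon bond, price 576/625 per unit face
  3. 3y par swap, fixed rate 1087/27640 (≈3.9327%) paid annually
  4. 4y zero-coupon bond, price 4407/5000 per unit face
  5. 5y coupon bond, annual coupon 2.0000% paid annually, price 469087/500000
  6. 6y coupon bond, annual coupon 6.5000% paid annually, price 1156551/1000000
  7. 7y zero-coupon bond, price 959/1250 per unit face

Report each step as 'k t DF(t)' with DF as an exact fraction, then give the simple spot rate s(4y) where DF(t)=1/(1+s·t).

1 1 9511/10000
2 2 576/625
3 3 8913/10000
4 4 4407/5000
5 5 8483/10000
6 6 8117/10000
7 7 959/1250
s(4y) = (1/(4407/5000) − 1)/(4) = 593/17628 ≈ 3.3640%

step 1 [1y] bond c/1=21/400: DF=(4004131/4000000 − 21/400·(0))/(1+21/400) = 9511/10000 ≈ 0.951100
step 2 [2y] zero: DF = P = 576/625 ≈ 0.921600
step 3 [3y] swap r/1=1087/27640: DF=(1 − 1087/27640·(0.951100+0.921600))/(1+1087/27640) = 8913/10000 ≈ 0.891300
step 4 [4y] zero: DF = P = 4407/5000 ≈ 0.881400
step 5 [5y] bond c/1=1/50: DF=(469087/500000 − 1/50·(0.951100+0.921600+0.891300+0.881400))/(1+1/50) = 8483/10000 ≈ 0.848300
step 6 [6y] bond c/1=13/200: DF=(1156551/1000000 − 13/200·(0.951100+0.921600+0.891300+0.881400+0.848300))/(1+13/200) = 8117/10000 ≈ 0.811700
step 7 [7y] zero: DF = P = 959/1250 ≈ 0.767200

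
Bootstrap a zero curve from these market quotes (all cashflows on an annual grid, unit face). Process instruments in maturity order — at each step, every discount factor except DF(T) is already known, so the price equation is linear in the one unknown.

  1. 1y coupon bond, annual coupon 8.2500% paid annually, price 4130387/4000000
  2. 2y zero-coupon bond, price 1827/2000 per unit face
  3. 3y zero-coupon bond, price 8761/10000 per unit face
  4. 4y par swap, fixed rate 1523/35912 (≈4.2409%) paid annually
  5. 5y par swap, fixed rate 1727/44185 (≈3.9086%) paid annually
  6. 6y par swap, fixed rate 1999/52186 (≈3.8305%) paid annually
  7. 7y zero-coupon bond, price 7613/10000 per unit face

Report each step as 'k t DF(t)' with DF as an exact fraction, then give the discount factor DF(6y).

step 1 [1y] bond c/1=33/400: DF=(4130387/4000000 − 33/400·(0))/(1+33/400) = 9539/10000 ≈ 0.953900
step 2 [2y] zero: DF = P = 1827/2000 ≈ 0.913500
step 3 [3y] zero: DF = P = 8761/10000 ≈ 0.876100
step 4 [4y] swap r/1=1523/35912: DF=(1 − 1523/35912·(0.953900+0.913500+0.876100))/(1+1523/35912) = 8477/10000 ≈ 0.847700
step 5 [5y] swap r/1=1727/44185: DF=(1 − 1727/44185·(0.953900+0.913500+0.876100+0.847700))/(1+1727/44185) = 8273/10000 ≈ 0.827300
step 6 [6y] swap r/1=1999/52186: DF=(1 − 1999/52186·(0.953900+0.913500+0.876100+0.847700+0.827300))/(1+1999/52186) = 8001/10000 ≈ 0.800100
step 7 [7y] zero: DF = P = 7613/10000 ≈ 0.761300

1 1 9539/10000
2 2 1827/2000
3 3 8761/10000
4 4 8477/10000
5 5 8273/10000
6 6 8001/10000
7 7 7613/10000
DF(6y) = 8001/10000 ≈ 0.800100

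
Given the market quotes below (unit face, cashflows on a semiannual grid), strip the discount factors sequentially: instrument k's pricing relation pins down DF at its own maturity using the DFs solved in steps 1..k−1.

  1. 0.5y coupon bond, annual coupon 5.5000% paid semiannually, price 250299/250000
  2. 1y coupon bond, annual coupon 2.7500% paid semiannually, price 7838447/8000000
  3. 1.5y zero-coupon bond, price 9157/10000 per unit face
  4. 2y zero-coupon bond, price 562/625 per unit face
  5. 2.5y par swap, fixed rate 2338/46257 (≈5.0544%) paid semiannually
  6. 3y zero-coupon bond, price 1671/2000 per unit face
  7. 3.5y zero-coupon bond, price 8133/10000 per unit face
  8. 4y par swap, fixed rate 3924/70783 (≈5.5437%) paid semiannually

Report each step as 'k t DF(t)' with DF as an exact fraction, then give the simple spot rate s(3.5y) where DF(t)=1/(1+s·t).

1 1/2 609/625
2 1 9533/10000
3 3/2 9157/10000
4 2 562/625
5 5/2 8831/10000
6 3 1671/2000
7 7/2 8133/10000
8 4 4019/5000
s(3.5y) = (1/(8133/10000) − 1)/(7/2) = 3734/56931 ≈ 6.5588%

step 1 [0.5y] bond c/2=11/400: DF=(250299/250000 − 11/400·(0))/(1+11/400) = 609/625 ≈ 0.974400
step 2 [1y] bond c/2=11/800: DF=(7838447/8000000 − 11/800·(0.974400))/(1+11/800) = 9533/10000 ≈ 0.953300
step 3 [1.5y] zero: DF = P = 9157/10000 ≈ 0.915700
step 4 [2y] zero: DF = P = 562/625 ≈ 0.899200
step 5 [2.5y] swap r/2=1169/46257: DF=(1 − 1169/46257·(0.974400+0.953300+0.915700+0.899200))/(1+1169/46257) = 8831/10000 ≈ 0.883100
step 6 [3y] zero: DF = P = 1671/2000 ≈ 0.835500
step 7 [3.5y] zero: DF = P = 8133/10000 ≈ 0.813300
step 8 [4y] swap r/2=1962/70783: DF=(1 − 1962/70783·(0.974400+0.953300+0.915700+0.899200+0.883100+0.835500+0.813300))/(1+1962/70783) = 4019/5000 ≈ 0.803800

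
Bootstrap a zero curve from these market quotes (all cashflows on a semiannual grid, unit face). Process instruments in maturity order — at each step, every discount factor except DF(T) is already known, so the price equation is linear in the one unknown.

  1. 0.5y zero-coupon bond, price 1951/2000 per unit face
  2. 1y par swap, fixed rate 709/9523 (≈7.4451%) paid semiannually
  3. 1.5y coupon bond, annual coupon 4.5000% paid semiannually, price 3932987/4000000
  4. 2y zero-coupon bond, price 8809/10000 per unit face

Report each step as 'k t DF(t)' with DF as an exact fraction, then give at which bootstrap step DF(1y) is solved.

1 1/2 1951/2000
2 1 9291/10000
3 3/2 9197/10000
4 2 8809/10000
DF(1y) is solved at step 2

step 1 [0.5y] zero: DF = P = 1951/2000 ≈ 0.975500
step 2 [1y] swap r/2=709/19046: DF=(1 − 709/19046·(0.975500))/(1+709/19046) = 9291/10000 ≈ 0.929100
step 3 [1.5y] bond c/2=9/400: DF=(3932987/4000000 − 9/400·(0.975500+0.929100))/(1+9/400) = 9197/10000 ≈ 0.919700
step 4 [2y] zero: DF = P = 8809/10000 ≈ 0.880900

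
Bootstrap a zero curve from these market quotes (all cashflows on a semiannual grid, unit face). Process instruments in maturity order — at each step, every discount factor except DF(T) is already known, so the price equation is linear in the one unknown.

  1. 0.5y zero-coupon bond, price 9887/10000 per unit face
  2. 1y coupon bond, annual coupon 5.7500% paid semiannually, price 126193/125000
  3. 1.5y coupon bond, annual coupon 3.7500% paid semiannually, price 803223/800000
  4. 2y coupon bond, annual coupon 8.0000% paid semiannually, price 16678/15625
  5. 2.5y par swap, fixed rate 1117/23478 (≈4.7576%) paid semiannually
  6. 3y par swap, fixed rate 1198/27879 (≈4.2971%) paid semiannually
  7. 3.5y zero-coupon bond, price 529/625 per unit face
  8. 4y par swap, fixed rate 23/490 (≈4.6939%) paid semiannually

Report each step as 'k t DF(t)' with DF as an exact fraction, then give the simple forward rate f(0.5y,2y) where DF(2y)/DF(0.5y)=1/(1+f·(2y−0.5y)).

step 1 [0.5y] zero: DF = P = 9887/10000 ≈ 0.988700
step 2 [1y] bond c/2=23/800: DF=(126193/125000 − 23/800·(0.988700))/(1+23/800) = 9537/10000 ≈ 0.953700
step 3 [1.5y] bond c/2=3/160: DF=(803223/800000 − 3/160·(0.988700+0.953700))/(1+3/160) = 4749/5000 ≈ 0.949800
step 4 [2y] bond c/2=1/25: DF=(16678/15625 − 1/25·(0.988700+0.953700+0.949800))/(1+1/25) = 9151/10000 ≈ 0.915100
step 5 [2.5y] swap r/2=1117/46956: DF=(1 − 1117/46956·(0.988700+0.953700+0.949800+0.915100))/(1+1117/46956) = 8883/10000 ≈ 0.888300
step 6 [3y] swap r/2=599/27879: DF=(1 − 599/27879·(0.988700+0.953700+0.949800+0.915100+0.888300))/(1+599/27879) = 4401/5000 ≈ 0.880200
step 7 [3.5y] zero: DF = P = 529/625 ≈ 0.846400
step 8 [4y] swap r/2=23/980: DF=(1 − 23/980·(0.988700+0.953700+0.949800+0.915100+0.888300+0.880200+0.846400))/(1+23/980) = 4149/5000 ≈ 0.829800

1 1/2 9887/10000
2 1 9537/10000
3 3/2 4749/5000
4 2 9151/10000
5 5/2 8883/10000
6 3 4401/5000
7 7/2 529/625
8 4 4149/5000
f(0.5y,2y) = ((9887/10000)/(9151/10000) − 1)/(3/2) = 1472/27453 ≈ 5.3619%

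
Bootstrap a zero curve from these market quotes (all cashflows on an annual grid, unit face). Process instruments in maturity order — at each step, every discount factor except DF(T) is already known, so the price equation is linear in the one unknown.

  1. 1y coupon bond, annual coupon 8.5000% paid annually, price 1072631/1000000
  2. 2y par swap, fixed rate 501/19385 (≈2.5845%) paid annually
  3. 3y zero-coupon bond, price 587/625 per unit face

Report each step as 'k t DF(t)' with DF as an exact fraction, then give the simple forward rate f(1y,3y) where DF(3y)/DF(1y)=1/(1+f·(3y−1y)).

step 1 [1y] bond c/1=17/200: DF=(1072631/1000000 − 17/200·(0))/(1+17/200) = 4943/5000 ≈ 0.988600
step 2 [2y] swap r/1=501/19385: DF=(1 − 501/19385·(0.988600))/(1+501/19385) = 9499/10000 ≈ 0.949900
step 3 [3y] zero: DF = P = 587/625 ≈ 0.939200

1 1 4943/5000
2 2 9499/10000
3 3 587/625
f(1y,3y) = ((4943/5000)/(587/625) − 1)/(2) = 247/9392 ≈ 2.6299%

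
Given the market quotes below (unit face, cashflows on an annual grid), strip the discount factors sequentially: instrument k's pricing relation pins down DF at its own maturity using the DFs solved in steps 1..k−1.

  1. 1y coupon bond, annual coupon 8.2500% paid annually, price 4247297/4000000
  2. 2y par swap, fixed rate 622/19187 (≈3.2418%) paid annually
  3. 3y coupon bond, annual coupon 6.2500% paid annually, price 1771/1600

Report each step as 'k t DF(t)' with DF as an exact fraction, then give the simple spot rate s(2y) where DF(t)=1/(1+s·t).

1 1 9809/10000
2 2 4689/5000
3 3 9289/10000
s(2y) = (1/(4689/5000) − 1)/(2) = 311/9378 ≈ 3.3163%

step 1 [1y] bond c/1=33/400: DF=(4247297/4000000 − 33/400·(0))/(1+33/400) = 9809/10000 ≈ 0.980900
step 2 [2y] swap r/1=622/19187: DF=(1 − 622/19187·(0.980900))/(1+622/19187) = 4689/5000 ≈ 0.937800
step 3 [3y] bond c/1=1/16: DF=(1771/1600 − 1/16·(0.980900+0.937800))/(1+1/16) = 9289/10000 ≈ 0.928900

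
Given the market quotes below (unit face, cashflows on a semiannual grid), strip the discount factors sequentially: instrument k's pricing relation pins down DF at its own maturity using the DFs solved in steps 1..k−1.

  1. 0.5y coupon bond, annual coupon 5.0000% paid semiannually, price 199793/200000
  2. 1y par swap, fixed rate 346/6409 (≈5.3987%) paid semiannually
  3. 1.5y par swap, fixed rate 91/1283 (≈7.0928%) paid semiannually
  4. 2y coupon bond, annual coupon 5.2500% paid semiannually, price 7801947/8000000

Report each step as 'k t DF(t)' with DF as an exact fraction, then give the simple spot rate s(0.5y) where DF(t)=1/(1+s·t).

step 1 [0.5y] bond c/2=1/40: DF=(199793/200000 − 1/40·(0))/(1+1/40) = 4873/5000 ≈ 0.974600
step 2 [1y] swap r/2=173/6409: DF=(1 − 173/6409·(0.974600))/(1+173/6409) = 9481/10000 ≈ 0.948100
step 3 [1.5y] swap r/2=91/2566: DF=(1 − 91/2566·(0.974600+0.948100))/(1+91/2566) = 8999/10000 ≈ 0.899900
step 4 [2y] bond c/2=21/800: DF=(7801947/8000000 − 21/800·(0.974600+0.948100+0.899900))/(1+21/800) = 8781/10000 ≈ 0.878100

1 1/2 4873/5000
2 1 9481/10000
3 3/2 8999/10000
4 2 8781/10000
s(0.5y) = (1/(4873/5000) − 1)/(1/2) = 254/4873 ≈ 5.2124%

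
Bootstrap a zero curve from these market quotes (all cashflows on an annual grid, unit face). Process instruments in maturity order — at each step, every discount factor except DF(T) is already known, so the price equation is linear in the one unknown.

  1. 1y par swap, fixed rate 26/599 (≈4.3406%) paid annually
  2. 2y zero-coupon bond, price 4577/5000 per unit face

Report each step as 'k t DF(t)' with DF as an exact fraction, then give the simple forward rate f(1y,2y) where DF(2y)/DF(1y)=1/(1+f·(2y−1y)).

1 1 599/625
2 2 4577/5000
f(1y,2y) = ((599/625)/(4577/5000) − 1)/(1) = 215/4577 ≈ 4.6974%

step 1 [1y] swap r/1=26/599: DF=(1 − 26/599·(0))/(1+26/599) = 599/625 ≈ 0.958400
step 2 [2y] zero: DF = P = 4577/5000 ≈ 0.915400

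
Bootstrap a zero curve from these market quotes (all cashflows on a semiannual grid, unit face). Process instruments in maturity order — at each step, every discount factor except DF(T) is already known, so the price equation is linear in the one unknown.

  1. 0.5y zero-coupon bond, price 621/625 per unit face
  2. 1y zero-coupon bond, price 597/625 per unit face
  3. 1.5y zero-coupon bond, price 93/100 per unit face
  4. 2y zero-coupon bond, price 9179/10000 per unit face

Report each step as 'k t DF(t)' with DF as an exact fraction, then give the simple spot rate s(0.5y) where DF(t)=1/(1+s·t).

step 1 [0.5y] zero: DF = P = 621/625 ≈ 0.993600
step 2 [1y] zero: DF = P = 597/625 ≈ 0.955200
step 3 [1.5y] zero: DF = P = 93/100 ≈ 0.930000
step 4 [2y] zero: DF = P = 9179/10000 ≈ 0.917900

1 1/2 621/625
2 1 597/625
3 3/2 93/100
4 2 9179/10000
s(0.5y) = (1/(621/625) − 1)/(1/2) = 8/621 ≈ 1.2882%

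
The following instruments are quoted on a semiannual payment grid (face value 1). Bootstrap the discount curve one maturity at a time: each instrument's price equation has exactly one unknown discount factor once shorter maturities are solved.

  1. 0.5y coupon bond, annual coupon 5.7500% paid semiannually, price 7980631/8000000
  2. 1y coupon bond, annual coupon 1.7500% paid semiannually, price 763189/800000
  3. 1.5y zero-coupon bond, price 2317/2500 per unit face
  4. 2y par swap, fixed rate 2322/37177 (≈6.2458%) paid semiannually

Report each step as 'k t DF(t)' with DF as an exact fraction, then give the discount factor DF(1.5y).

step 1 [0.5y] bond c/2=23/800: DF=(7980631/8000000 − 23/800·(0))/(1+23/800) = 9697/10000 ≈ 0.969700
step 2 [1y] bond c/2=7/800: DF=(763189/800000 − 7/800·(0.969700))/(1+7/800) = 9373/10000 ≈ 0.937300
step 3 [1.5y] zero: DF = P = 2317/2500 ≈ 0.926800
step 4 [2y] swap r/2=1161/37177: DF=(1 − 1161/37177·(0.969700+0.937300+0.926800))/(1+1161/37177) = 8839/10000 ≈ 0.883900

1 1/2 9697/10000
2 1 9373/10000
3 3/2 2317/2500
4 2 8839/10000
DF(1.5y) = 2317/2500 ≈ 0.926800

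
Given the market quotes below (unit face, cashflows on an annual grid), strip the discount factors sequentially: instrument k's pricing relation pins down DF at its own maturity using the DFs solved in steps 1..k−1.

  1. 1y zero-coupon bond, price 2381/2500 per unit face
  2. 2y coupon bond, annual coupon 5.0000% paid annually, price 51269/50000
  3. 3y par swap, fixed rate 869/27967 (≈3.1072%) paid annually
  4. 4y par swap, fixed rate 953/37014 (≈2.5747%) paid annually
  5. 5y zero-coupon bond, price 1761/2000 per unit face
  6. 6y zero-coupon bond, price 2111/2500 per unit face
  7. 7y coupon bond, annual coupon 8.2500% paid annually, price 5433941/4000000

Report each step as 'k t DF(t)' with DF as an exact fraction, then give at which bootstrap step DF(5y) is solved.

1 1 2381/2500
2 2 582/625
3 3 9131/10000
4 4 9047/10000
5 5 1761/2000
6 6 2111/2500
7 7 4207/5000
DF(5y) is solved at step 5

step 1 [1y] zero: DF = P = 2381/2500 ≈ 0.952400
step 2 [2y] bond c/1=1/20: DF=(51269/50000 − 1/20·(0.952400))/(1+1/20) = 582/625 ≈ 0.931200
step 3 [3y] swap r/1=869/27967: DF=(1 − 869/27967·(0.952400+0.931200))/(1+869/27967) = 9131/10000 ≈ 0.913100
step 4 [4y] swap r/1=953/37014: DF=(1 − 953/37014·(0.952400+0.931200+0.913100))/(1+953/37014) = 9047/10000 ≈ 0.904700
step 5 [5y] zero: DF = P = 1761/2000 ≈ 0.880500
step 6 [6y] zero: DF = P = 2111/2500 ≈ 0.844400
step 7 [7y] bond c/1=33/400: DF=(5433941/4000000 − 33/400·(0.952400+0.931200+0.913100+0.904700+0.880500+0.844400))/(1+33/400) = 4207/5000 ≈ 0.841400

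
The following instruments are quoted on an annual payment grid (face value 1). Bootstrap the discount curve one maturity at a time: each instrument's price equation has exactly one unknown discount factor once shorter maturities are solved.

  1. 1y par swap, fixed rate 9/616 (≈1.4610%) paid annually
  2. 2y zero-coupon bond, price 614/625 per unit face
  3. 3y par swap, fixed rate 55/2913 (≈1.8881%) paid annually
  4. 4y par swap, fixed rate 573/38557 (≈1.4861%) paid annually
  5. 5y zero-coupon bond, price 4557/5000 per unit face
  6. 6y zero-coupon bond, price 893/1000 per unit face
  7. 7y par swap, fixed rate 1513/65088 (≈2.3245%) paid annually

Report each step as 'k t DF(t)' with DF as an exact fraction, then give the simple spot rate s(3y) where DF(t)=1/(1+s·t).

1 1 616/625
2 2 614/625
3 3 189/200
4 4 9427/10000
5 5 4557/5000
6 6 893/1000
7 7 8487/10000
s(3y) = (1/(189/200) − 1)/(3) = 11/567 ≈ 1.9400%

step 1 [1y] swap r/1=9/616: DF=(1 − 9/616·(0))/(1+9/616) = 616/625 ≈ 0.985600
step 2 [2y] zero: DF = P = 614/625 ≈ 0.982400
step 3 [3y] swap r/1=55/2913: DF=(1 − 55/2913·(0.985600+0.982400))/(1+55/2913) = 189/200 ≈ 0.945000
step 4 [4y] swap r/1=573/38557: DF=(1 − 573/38557·(0.985600+0.982400+0.945000))/(1+573/38557) = 9427/10000 ≈ 0.942700
step 5 [5y] zero: DF = P = 4557/5000 ≈ 0.911400
step 6 [6y] zero: DF = P = 893/1000 ≈ 0.893000
step 7 [7y] swap r/1=1513/65088: DF=(1 − 1513/65088·(0.985600+0.982400+0.945000+0.942700+0.911400+0.893000))/(1+1513/65088) = 8487/10000 ≈ 0.848700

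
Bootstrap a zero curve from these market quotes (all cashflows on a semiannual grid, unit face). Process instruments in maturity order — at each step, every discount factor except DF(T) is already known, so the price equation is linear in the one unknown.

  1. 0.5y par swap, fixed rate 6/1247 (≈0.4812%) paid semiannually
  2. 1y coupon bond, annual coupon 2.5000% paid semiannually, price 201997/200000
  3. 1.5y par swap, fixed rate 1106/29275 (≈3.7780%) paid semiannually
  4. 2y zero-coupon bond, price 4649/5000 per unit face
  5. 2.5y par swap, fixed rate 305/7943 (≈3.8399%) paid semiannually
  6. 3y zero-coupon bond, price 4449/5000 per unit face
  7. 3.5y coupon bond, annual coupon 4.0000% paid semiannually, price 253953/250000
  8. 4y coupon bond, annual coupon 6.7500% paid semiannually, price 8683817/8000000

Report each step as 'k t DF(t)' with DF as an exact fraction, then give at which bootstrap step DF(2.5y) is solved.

1 1/2 1247/1250
2 1 2463/2500
3 3/2 9447/10000
4 2 4649/5000
5 5/2 1817/2000
6 3 4449/5000
7 7/2 177/200
8 4 1673/2000
DF(2.5y) is solved at step 5

step 1 [0.5y] swap r/2=3/1247: DF=(1 − 3/1247·(0))/(1+3/1247) = 1247/1250 ≈ 0.997600
step 2 [1y] bond c/2=1/80: DF=(201997/200000 − 1/80·(0.997600))/(1+1/80) = 2463/2500 ≈ 0.985200
step 3 [1.5y] swap r/2=553/29275: DF=(1 − 553/29275·(0.997600+0.985200))/(1+553/29275) = 9447/10000 ≈ 0.944700
step 4 [2y] zero: DF = P = 4649/5000 ≈ 0.929800
step 5 [2.5y] swap r/2=305/15886: DF=(1 − 305/15886·(0.997600+0.985200+0.944700+0.929800))/(1+305/15886) = 1817/2000 ≈ 0.908500
step 6 [3y] zero: DF = P = 4449/5000 ≈ 0.889800
step 7 [3.5y] bond c/2=1/50: DF=(253953/250000 − 1/50·(0.997600+0.985200+0.944700+0.929800+0.908500+0.889800))/(1+1/50) = 177/200 ≈ 0.885000
step 8 [4y] bond c/2=27/800: DF=(8683817/8000000 − 27/800·(0.997600+0.985200+0.944700+0.929800+0.908500+0.889800+0.885000))/(1+27/800) = 1673/2000 ≈ 0.836500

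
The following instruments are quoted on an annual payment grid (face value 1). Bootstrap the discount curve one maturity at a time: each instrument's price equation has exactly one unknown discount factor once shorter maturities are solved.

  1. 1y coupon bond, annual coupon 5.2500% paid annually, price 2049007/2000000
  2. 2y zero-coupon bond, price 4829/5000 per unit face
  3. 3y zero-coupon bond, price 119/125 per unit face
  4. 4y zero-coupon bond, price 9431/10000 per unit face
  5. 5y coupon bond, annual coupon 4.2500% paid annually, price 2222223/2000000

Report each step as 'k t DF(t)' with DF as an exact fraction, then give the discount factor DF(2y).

1 1 4867/5000
2 2 4829/5000
3 3 119/125
4 4 9431/10000
5 5 1819/2000
DF(2y) = 4829/5000 ≈ 0.965800

step 1 [1y] bond c/1=21/400: DF=(2049007/2000000 − 21/400·(0))/(1+21/400) = 4867/5000 ≈ 0.973400
step 2 [2y] zero: DF = P = 4829/5000 ≈ 0.965800
step 3 [3y] zero: DF = P = 119/125 ≈ 0.952000
step 4 [4y] zero: DF = P = 9431/10000 ≈ 0.943100
step 5 [5y] bond c/1=17/400: DF=(2222223/2000000 − 17/400·(0.973400+0.965800+0.952000+0.943100))/(1+17/400) = 1819/2000 ≈ 0.909500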